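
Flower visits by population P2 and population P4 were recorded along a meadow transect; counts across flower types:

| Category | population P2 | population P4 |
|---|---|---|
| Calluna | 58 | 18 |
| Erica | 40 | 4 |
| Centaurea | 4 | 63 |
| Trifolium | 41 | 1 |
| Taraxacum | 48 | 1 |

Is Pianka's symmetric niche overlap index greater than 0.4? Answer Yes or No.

No

Proportions for population P2 (n=191): 58/191=0.3037, 40/191=0.2094, 4/191=0.0209, 41/191=0.2147, 48/191=0.2513
Proportions for population P4 (n=87): 18/87=0.2069, 4/87=0.0460, 63/87=0.7241, 1/87=0.0115, 1/87=0.0115
Σ p₁ᵢp₂ᵢ = 0.062836 + 0.009632 + 0.015134 + 0.002469 + 0.002890 = 0.092961
Σp_1ᵢ² = 0.3037² + 0.2094² + 0.0209² + 0.2147² + 0.2513² = 0.092234 + 0.043848 + 0.000437 + 0.046096 + 0.063152 = 0.245767
Σp_2ᵢ² = 0.2069² + 0.0460² + 0.7241² + 0.0115² + 0.0115² = 0.042808 + 0.002116 + 0.524321 + 0.000132 + 0.000132 = 0.569509
O = 0.092961 / √(0.245767 × 0.569509) = 0.092961 / 0.3741210 = 0.2485
O = 0.2485 < 0.4 → No.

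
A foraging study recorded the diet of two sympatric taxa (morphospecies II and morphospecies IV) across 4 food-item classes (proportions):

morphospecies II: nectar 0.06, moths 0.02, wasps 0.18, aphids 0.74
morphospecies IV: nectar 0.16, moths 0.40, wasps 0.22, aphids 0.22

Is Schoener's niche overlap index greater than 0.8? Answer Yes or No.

No

Σ|p₁ᵢ − p₂ᵢ| = 0.10 + 0.38 + 0.04 + 0.52 = 1.04
D = 1 − ½ × 1.04 = 1 − 0.520 = 0.4800
D = 0.4800 < 0.8 → No.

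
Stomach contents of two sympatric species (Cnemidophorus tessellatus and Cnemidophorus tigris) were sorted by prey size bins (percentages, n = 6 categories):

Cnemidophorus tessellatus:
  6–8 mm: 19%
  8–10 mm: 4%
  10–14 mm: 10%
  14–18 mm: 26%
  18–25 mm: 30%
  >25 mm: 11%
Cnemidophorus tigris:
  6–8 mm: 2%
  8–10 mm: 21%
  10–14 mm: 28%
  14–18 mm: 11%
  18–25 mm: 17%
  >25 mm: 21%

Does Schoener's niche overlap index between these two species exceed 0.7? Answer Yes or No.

Convert percentages to proportions (divide by 100).
Σ|p₁ᵢ − p₂ᵢ| = 0.17 + 0.17 + 0.18 + 0.15 + 0.13 + 0.10 = 0.90
D = 1 − ½ × 0.90 = 1 − 0.450 = 0.5500
D = 0.5500 < 0.7 → No.

No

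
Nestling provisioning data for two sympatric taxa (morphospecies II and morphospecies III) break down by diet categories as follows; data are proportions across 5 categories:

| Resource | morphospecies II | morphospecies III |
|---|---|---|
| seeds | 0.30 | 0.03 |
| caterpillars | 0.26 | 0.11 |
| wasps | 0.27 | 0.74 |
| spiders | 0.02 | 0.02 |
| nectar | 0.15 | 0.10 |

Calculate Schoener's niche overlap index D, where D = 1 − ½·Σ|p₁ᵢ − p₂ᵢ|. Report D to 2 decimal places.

0.53

Σ|p₁ᵢ − p₂ᵢ| = 0.27 + 0.15 + 0.47 + 0.00 + 0.05 = 0.94
D = 1 − ½ × 0.94 = 1 − 0.470 = 0.5300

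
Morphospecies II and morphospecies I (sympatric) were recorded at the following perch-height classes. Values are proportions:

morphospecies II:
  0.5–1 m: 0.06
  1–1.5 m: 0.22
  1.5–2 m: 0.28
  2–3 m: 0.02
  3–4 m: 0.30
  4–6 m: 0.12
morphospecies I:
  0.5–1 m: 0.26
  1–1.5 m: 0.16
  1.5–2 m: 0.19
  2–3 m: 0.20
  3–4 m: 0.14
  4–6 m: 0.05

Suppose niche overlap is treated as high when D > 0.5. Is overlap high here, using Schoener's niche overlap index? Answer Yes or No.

Σ|p₁ᵢ − p₂ᵢ| = 0.20 + 0.06 + 0.09 + 0.18 + 0.16 + 0.07 = 0.76
D = 1 − ½ × 0.76 = 1 − 0.380 = 0.6200
D = 0.6200 > 0.5 → Yes.

Yes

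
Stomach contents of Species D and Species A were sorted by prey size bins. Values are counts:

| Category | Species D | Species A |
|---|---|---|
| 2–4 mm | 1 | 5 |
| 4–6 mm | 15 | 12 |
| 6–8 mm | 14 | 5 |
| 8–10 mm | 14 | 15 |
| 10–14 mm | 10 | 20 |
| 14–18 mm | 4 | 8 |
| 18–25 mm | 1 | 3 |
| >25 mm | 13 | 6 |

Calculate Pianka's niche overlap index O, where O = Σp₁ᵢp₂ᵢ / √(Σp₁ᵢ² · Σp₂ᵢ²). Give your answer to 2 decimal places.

Proportions for Species D (n=72): 1/72=0.0139, 15/72=0.2083, 14/72=0.1944, 14/72=0.1944, 10/72=0.1389, 4/72=0.0556, 1/72=0.0139, 13/72=0.1806
Proportions for Species A (n=74): 5/74=0.0676, 12/74=0.1622, 5/74=0.0676, 15/74=0.2027, 20/74=0.2703, 8/74=0.1081, 3/74=0.0405, 6/74=0.0811
Σ p₁ᵢp₂ᵢ = 0.000940 + 0.033786 + 0.013141 + 0.039405 + 0.037545 + 0.006010 + 0.000563 + 0.014647 = 0.146037
Σp_1ᵢ² = 0.0139² + 0.2083² + 0.1944² + 0.1944² + 0.1389² + 0.0556² + 0.0139² + 0.1806² = 0.000193 + 0.043389 + 0.037791 + 0.037791 + 0.019293 + 0.003091 + 0.000193 + 0.032616 = 0.174357
Σp_2ᵢ² = 0.0676² + 0.1622² + 0.0676² + 0.2027² + 0.2703² + 0.1081² + 0.0405² + 0.0811² = 0.004570 + 0.026309 + 0.004570 + 0.041087 + 0.073062 + 0.011686 + 0.001640 + 0.006577 = 0.169501
O = 0.146037 / √(0.174357 × 0.169501) = 0.146037 / 0.1719119 = 0.8495

0.85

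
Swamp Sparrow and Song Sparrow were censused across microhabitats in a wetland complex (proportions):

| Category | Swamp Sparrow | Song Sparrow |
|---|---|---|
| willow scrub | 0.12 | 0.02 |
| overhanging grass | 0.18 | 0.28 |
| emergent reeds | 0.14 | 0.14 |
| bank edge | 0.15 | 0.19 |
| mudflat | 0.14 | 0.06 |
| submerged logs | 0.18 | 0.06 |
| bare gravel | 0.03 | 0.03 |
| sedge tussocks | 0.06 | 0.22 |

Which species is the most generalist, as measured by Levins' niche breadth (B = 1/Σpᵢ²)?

Swamp Sparrow

Σp_Swamᵢ² = 0.12² + 0.18² + 0.14² + 0.15² + 0.14² + 0.18² + 0.03² + 0.06² = 0.0144 + 0.0324 + 0.0196 + 0.0225 + 0.0196 + 0.0324 + 0.0009 + 0.0036 = 0.1454
B_Swam = 1 / 0.1454 = 6.8776
Σp_Songᵢ² = 0.02² + 0.28² + 0.14² + 0.19² + 0.06² + 0.06² + 0.03² + 0.22² = 0.0004 + 0.0784 + 0.0196 + 0.0361 + 0.0036 + 0.0036 + 0.0009 + 0.0484 = 0.1910
B_Song = 1 / 0.1910 = 5.2356
Highest B → broadest niche (most generalist): Swamp Sparrow (B = 6.88).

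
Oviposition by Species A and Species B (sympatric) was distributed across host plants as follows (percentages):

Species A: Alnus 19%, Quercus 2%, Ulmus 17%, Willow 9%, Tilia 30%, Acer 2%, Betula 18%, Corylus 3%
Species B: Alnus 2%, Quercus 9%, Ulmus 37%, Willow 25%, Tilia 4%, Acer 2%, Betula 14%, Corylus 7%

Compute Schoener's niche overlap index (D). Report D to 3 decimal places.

Convert percentages to proportions (divide by 100).
Σ|p₁ᵢ − p₂ᵢ| = 0.17 + 0.07 + 0.20 + 0.16 + 0.26 + 0.00 + 0.04 + 0.04 = 0.94
D = 1 − ½ × 0.94 = 1 − 0.470 = 0.53000

0.530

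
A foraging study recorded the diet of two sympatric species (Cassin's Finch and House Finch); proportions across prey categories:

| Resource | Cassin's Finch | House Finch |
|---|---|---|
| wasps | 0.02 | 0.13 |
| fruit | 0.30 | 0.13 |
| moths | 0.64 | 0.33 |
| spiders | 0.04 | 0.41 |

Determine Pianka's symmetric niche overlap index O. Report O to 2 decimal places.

Σ p₁ᵢp₂ᵢ = 0.0026 + 0.0390 + 0.2112 + 0.0164 = 0.2692
Σp_1ᵢ² = 0.02² + 0.30² + 0.64² + 0.04² = 0.0004 + 0.0900 + 0.4096 + 0.0016 = 0.5016
Σp_2ᵢ² = 0.13² + 0.13² + 0.33² + 0.41² = 0.0169 + 0.0169 + 0.1089 + 0.1681 = 0.3108
O = 0.2692 / √(0.5016 × 0.3108) = 0.2692 / 0.39484 = 0.6818

0.68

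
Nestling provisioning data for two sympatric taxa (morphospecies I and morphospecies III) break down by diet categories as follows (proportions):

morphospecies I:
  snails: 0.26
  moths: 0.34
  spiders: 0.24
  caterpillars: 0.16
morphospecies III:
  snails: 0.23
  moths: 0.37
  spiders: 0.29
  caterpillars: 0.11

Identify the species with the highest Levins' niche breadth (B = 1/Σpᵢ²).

Σp_Iᵢ² = 0.26² + 0.34² + 0.24² + 0.16² = 0.0676 + 0.1156 + 0.0576 + 0.0256 = 0.2664
B_I = 1 / 0.2664 = 3.7538
Σp_IIIᵢ² = 0.23² + 0.37² + 0.29² + 0.11² = 0.0529 + 0.1369 + 0.0841 + 0.0121 = 0.2860
B_III = 1 / 0.2860 = 3.4965
Highest B → broadest niche (most generalist): morphospecies I (B = 3.75).

morphospecies I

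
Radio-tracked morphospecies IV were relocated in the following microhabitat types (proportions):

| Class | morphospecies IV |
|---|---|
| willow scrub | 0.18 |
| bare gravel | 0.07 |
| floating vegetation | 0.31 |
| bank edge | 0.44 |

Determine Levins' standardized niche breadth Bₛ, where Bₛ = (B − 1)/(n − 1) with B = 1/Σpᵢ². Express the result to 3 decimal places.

0.686

Σpᵢ² = 0.18² + 0.07² + 0.31² + 0.44² = 0.0324 + 0.0049 + 0.0961 + 0.1936 = 0.3270
B = 1 / 0.3270 = 3.05810
Bₛ = (B − 1)/(n − 1) = (3.05810 − 1)/(4 − 1) = 2.05810/3 = 0.68603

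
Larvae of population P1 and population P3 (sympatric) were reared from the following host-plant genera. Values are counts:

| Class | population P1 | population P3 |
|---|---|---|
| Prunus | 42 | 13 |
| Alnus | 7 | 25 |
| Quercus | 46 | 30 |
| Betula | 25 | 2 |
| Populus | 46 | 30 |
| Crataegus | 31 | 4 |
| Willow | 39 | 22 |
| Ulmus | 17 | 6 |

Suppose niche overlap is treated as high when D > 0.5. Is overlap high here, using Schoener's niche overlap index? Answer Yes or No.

Proportions for population P1 (n=253): 42/253=0.1660, 7/253=0.0277, 46/253=0.1818, 25/253=0.0988, 46/253=0.1818, 31/253=0.1225, 39/253=0.1542, 17/253=0.0672
Proportions for population P3 (n=132): 13/132=0.0985, 25/132=0.1894, 30/132=0.2273, 2/132=0.0152, 30/132=0.2273, 4/132=0.0303, 22/132=0.1667, 6/132=0.0455
Σ|p₁ᵢ − p₂ᵢ| = 0.0675 + 0.1617 + 0.0455 + 0.0836 + 0.0455 + 0.0922 + 0.0125 + 0.0217 = 0.5302
D = 1 − ½ × 0.5302 = 1 − 0.26510 = 0.73490
D = 0.73490 > 0.5 → Yes.

Yes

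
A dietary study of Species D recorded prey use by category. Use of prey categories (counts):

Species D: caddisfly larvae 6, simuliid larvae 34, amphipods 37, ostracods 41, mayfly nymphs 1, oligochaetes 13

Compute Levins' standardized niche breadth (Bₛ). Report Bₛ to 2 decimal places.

Proportions for Species D (n=132): 6/132=0.0455, 34/132=0.2576, 37/132=0.2803, 41/132=0.3106, 1/132=0.0076, 13/132=0.0985
Σpᵢ² = 0.0455² + 0.2576² + 0.2803² + 0.3106² + 0.0076² + 0.0985² = 0.002070 + 0.066358 + 0.078568 + 0.096472 + 0.000058 + 0.009702 = 0.253228
B = 1 / 0.253228 = 3.9490
Bₛ = (B − 1)/(n − 1) = (3.9490 − 1)/(6 − 1) = 2.9490/5 = 0.5898

0.59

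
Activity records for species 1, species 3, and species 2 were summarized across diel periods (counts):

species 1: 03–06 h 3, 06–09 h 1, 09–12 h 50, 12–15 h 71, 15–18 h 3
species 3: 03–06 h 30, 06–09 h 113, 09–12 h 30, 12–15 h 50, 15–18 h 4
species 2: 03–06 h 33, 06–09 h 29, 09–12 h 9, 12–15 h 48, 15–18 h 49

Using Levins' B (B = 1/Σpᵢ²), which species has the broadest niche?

species 2

Proportions for species 1 (n=128): 3/128=0.0234, 1/128=0.0078, 50/128=0.3906, 71/128=0.5547, 3/128=0.0234
Proportions for species 3 (n=227): 30/227=0.1322, 113/227=0.4978, 30/227=0.1322, 50/227=0.2203, 4/227=0.0176
Proportions for species 2 (n=168): 33/168=0.1964, 29/168=0.1726, 9/168=0.0536, 48/168=0.2857, 49/168=0.2917
Σp_1ᵢ² = 0.0234² + 0.0078² + 0.3906² + 0.5547² + 0.0234² = 0.000548 + 0.000061 + 0.152568 + 0.307692 + 0.000548 = 0.461417
B_1 = 1 / 0.461417 = 2.1672
Σp_3ᵢ² = 0.1322² + 0.4978² + 0.1322² + 0.2203² + 0.0176² = 0.017477 + 0.247805 + 0.017477 + 0.048532 + 0.000310 = 0.331601
B_3 = 1 / 0.331601 = 3.0157
Σp_2ᵢ² = 0.1964² + 0.1726² + 0.0536² + 0.2857² + 0.2917² = 0.038573 + 0.029791 + 0.002873 + 0.081624 + 0.085089 = 0.237950
B_2 = 1 / 0.237950 = 4.2026
Highest B → broadest niche (most generalist): species 2 (B = 4.20).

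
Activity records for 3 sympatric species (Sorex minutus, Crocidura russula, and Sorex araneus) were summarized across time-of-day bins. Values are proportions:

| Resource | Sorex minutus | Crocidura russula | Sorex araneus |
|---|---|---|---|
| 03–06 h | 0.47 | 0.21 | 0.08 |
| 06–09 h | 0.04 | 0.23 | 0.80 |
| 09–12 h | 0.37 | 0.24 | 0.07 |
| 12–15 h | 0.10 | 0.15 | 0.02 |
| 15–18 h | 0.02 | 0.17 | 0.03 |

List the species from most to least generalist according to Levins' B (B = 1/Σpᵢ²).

Σp_minuᵢ² = 0.47² + 0.04² + 0.37² + 0.10² + 0.02² = 0.2209 + 0.0016 + 0.1369 + 0.0100 + 0.0004 = 0.3698
B_minu = 1 / 0.3698 = 2.7042
Σp_russᵢ² = 0.21² + 0.23² + 0.24² + 0.15² + 0.17² = 0.0441 + 0.0529 + 0.0576 + 0.0225 + 0.0289 = 0.2060
B_russ = 1 / 0.2060 = 4.8544
Σp_aranᵢ² = 0.08² + 0.80² + 0.07² + 0.02² + 0.03² = 0.0064 + 0.6400 + 0.0049 + 0.0004 + 0.0009 = 0.6526
B_aran = 1 / 0.6526 = 1.5323
Ranking by B (broadest → narrowest): Crocidura russula (4.85) > Sorex minutus (2.70) > Sorex araneus (1.53)

Crocidura russula > Sorex minutus > Sorex araneus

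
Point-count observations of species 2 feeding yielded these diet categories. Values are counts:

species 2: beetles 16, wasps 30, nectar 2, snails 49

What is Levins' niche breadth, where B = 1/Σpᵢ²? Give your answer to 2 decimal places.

2.64

Proportions for species 2 (n=97): 16/97=0.1649, 30/97=0.3093, 2/97=0.0206, 49/97=0.5052
Σpᵢ² = 0.1649² + 0.3093² + 0.0206² + 0.5052² = 0.027192 + 0.095666 + 0.000424 + 0.255227 = 0.378509
B = 1 / 0.378509 = 2.6419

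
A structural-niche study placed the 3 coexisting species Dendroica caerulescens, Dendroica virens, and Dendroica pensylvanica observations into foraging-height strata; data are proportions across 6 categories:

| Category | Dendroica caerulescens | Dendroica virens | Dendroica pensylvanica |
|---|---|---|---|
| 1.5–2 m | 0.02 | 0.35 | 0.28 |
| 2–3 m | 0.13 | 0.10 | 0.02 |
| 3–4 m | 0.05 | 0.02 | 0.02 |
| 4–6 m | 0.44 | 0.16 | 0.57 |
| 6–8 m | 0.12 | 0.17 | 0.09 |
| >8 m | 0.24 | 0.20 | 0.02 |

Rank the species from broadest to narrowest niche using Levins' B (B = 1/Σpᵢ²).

Σp_caerᵢ² = 0.02² + 0.13² + 0.05² + 0.44² + 0.12² + 0.24² = 0.0004 + 0.0169 + 0.0025 + 0.1936 + 0.0144 + 0.0576 = 0.2854
B_caer = 1 / 0.2854 = 3.5039
Σp_vireᵢ² = 0.35² + 0.10² + 0.02² + 0.16² + 0.17² + 0.20² = 0.1225 + 0.0100 + 0.0004 + 0.0256 + 0.0289 + 0.0400 = 0.2274
B_vire = 1 / 0.2274 = 4.3975
Σp_pensᵢ² = 0.28² + 0.02² + 0.02² + 0.57² + 0.09² + 0.02² = 0.0784 + 0.0004 + 0.0004 + 0.3249 + 0.0081 + 0.0004 = 0.4126
B_pens = 1 / 0.4126 = 2.4237
Ranking by B (broadest → narrowest): Dendroica virens (4.40) > Dendroica caerulescens (3.50) > Dendroica pensylvanica (2.42)

Dendroica virens > Dendroica caerulescens > Dendroica pensylvanica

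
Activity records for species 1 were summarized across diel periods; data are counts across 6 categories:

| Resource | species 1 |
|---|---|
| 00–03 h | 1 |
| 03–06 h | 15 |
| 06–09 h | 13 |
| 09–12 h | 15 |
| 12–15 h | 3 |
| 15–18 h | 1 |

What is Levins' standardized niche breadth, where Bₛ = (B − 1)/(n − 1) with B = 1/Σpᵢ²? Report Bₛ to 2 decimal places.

Proportions for species 1 (n=48): 1/48=0.0208, 15/48=0.3125, 13/48=0.2708, 15/48=0.3125, 3/48=0.0625, 1/48=0.0208
Σpᵢ² = 0.0208² + 0.3125² + 0.2708² + 0.3125² + 0.0625² + 0.0208² = 0.000433 + 0.097656 + 0.073333 + 0.097656 + 0.003906 + 0.000433 = 0.273417
B = 1 / 0.273417 = 3.6574
Bₛ = (B − 1)/(n − 1) = (3.6574 − 1)/(6 − 1) = 2.6574/5 = 0.5315

0.53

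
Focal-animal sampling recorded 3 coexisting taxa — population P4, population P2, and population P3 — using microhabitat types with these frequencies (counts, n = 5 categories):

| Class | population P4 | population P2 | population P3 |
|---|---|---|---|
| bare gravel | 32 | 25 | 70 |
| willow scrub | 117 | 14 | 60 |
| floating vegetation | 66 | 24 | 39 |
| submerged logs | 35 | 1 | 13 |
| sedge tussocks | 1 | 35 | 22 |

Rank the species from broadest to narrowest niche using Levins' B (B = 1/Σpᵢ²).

Proportions for population P4 (n=251): 32/251=0.1275, 117/251=0.4661, 66/251=0.2629, 35/251=0.1394, 1/251=0.0040
Proportions for population P2 (n=99): 25/99=0.2525, 14/99=0.1414, 24/99=0.2424, 1/99=0.0101, 35/99=0.3535
Proportions for population P3 (n=204): 70/204=0.3431, 60/204=0.2941, 39/204=0.1912, 13/204=0.0637, 22/204=0.1078
Σp_P4ᵢ² = 0.1275² + 0.4661² + 0.2629² + 0.1394² + 0.0040² = 0.016256 + 0.217249 + 0.069116 + 0.019432 + 0.000016 = 0.322069
B_P4 = 1 / 0.322069 = 3.1049
Σp_P2ᵢ² = 0.2525² + 0.1414² + 0.2424² + 0.0101² + 0.3535² = 0.063756 + 0.019994 + 0.058758 + 0.000102 + 0.124962 = 0.267572
B_P2 = 1 / 0.267572 = 3.7373
Σp_P3ᵢ² = 0.3431² + 0.2941² + 0.1912² + 0.0637² + 0.1078² = 0.117718 + 0.086495 + 0.036557 + 0.004058 + 0.011621 = 0.256449
B_P3 = 1 / 0.256449 = 3.8994
Ranking by B (broadest → narrowest): population P3 (3.90) > population P2 (3.74) > population P4 (3.10)

population P3 > population P2 > population P4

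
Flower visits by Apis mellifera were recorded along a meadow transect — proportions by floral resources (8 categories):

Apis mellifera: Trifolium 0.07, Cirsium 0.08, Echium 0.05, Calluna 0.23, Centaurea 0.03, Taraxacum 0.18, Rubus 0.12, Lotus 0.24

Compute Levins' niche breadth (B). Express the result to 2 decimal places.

5.81

Σpᵢ² = 0.07² + 0.08² + 0.05² + 0.23² + 0.03² + 0.18² + 0.12² + 0.24² = 0.0049 + 0.0064 + 0.0025 + 0.0529 + 0.0009 + 0.0324 + 0.0144 + 0.0576 = 0.1720
B = 1 / 0.1720 = 5.8140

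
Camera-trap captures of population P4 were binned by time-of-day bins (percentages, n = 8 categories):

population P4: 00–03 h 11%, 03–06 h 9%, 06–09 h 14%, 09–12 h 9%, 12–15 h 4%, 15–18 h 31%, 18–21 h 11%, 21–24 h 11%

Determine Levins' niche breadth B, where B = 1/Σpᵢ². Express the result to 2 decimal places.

5.89

Convert percentages to proportions (divide by 100).
Σpᵢ² = 0.11² + 0.09² + 0.14² + 0.09² + 0.04² + 0.31² + 0.11² + 0.11² = 0.0121 + 0.0081 + 0.0196 + 0.0081 + 0.0016 + 0.0961 + 0.0121 + 0.0121 = 0.1698
B = 1 / 0.1698 = 5.8893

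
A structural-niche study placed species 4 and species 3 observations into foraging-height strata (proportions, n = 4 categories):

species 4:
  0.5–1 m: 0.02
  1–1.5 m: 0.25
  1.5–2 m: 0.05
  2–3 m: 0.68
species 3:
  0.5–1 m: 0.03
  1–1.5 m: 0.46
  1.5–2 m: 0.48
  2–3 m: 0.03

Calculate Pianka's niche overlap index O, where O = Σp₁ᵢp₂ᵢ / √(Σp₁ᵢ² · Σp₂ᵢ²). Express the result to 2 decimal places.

Σ p₁ᵢp₂ᵢ = 0.0006 + 0.1150 + 0.0240 + 0.0204 = 0.1600
Σp_1ᵢ² = 0.02² + 0.25² + 0.05² + 0.68² = 0.0004 + 0.0625 + 0.0025 + 0.4624 = 0.5278
Σp_2ᵢ² = 0.03² + 0.46² + 0.48² + 0.03² = 0.0009 + 0.2116 + 0.2304 + 0.0009 = 0.4438
O = 0.1600 / √(0.5278 × 0.4438) = 0.1600 / 0.48398 = 0.3306

0.33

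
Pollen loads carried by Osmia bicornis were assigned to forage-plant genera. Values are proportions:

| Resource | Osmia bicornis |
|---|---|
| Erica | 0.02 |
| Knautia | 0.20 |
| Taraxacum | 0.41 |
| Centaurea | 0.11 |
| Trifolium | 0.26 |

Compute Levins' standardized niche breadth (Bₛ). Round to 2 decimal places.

Σpᵢ² = 0.02² + 0.20² + 0.41² + 0.11² + 0.26² = 0.0004 + 0.0400 + 0.1681 + 0.0121 + 0.0676 = 0.2882
B = 1 / 0.2882 = 3.4698
Bₛ = (B − 1)/(n − 1) = (3.4698 − 1)/(5 − 1) = 2.4698/4 = 0.6175

0.62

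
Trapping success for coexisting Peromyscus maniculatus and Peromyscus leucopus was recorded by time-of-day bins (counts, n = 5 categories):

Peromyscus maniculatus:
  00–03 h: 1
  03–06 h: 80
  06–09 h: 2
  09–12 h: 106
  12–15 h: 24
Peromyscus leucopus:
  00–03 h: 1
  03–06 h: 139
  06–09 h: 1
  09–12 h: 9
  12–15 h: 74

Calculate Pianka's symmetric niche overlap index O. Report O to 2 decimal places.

0.65

Proportions for Peromyscus maniculatus (n=213): 1/213=0.0047, 80/213=0.3756, 2/213=0.0094, 106/213=0.4977, 24/213=0.1127
Proportions for Peromyscus leucopus (n=224): 1/224=0.0045, 139/224=0.6205, 1/224=0.0045, 9/224=0.0402, 74/224=0.3304
Σ p₁ᵢp₂ᵢ = 0.000021 + 0.233060 + 0.000042 + 0.020008 + 0.037236 = 0.290367
Σp_1ᵢ² = 0.0047² + 0.3756² + 0.0094² + 0.4977² + 0.1127² = 0.000022 + 0.141075 + 0.000088 + 0.247705 + 0.012701 = 0.401591
Σp_2ᵢ² = 0.0045² + 0.6205² + 0.0045² + 0.0402² + 0.3304² = 0.000020 + 0.385020 + 0.000020 + 0.001616 + 0.109164 = 0.495840
O = 0.290367 / √(0.401591 × 0.495840) = 0.290367 / 0.4462341 = 0.6507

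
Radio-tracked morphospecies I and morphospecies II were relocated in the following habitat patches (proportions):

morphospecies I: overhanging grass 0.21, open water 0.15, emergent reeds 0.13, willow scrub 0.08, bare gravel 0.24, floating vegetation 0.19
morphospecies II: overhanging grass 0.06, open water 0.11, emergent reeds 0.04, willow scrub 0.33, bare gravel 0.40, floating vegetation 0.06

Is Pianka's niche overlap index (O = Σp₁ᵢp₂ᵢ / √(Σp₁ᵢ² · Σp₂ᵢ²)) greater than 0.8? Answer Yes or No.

No

Σ p₁ᵢp₂ᵢ = 0.0126 + 0.0165 + 0.0052 + 0.0264 + 0.0960 + 0.0114 = 0.1681
Σp_1ᵢ² = 0.21² + 0.15² + 0.13² + 0.08² + 0.24² + 0.19² = 0.0441 + 0.0225 + 0.0169 + 0.0064 + 0.0576 + 0.0361 = 0.1836
Σp_2ᵢ² = 0.06² + 0.11² + 0.04² + 0.33² + 0.40² + 0.06² = 0.0036 + 0.0121 + 0.0016 + 0.1089 + 0.1600 + 0.0036 = 0.2898
O = 0.1681 / √(0.1836 × 0.2898) = 0.1681 / 0.23067 = 0.7287
O = 0.7287 < 0.8 → No.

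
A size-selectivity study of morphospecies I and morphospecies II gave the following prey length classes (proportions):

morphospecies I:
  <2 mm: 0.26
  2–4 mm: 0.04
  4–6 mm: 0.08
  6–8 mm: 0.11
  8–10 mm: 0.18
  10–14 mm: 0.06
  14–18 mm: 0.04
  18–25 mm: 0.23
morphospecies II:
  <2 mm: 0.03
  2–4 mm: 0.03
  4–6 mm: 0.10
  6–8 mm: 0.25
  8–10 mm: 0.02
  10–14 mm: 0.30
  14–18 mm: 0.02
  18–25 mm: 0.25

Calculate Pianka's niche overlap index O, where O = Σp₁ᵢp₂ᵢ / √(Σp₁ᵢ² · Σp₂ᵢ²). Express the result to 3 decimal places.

0.618

Σ p₁ᵢp₂ᵢ = 0.0078 + 0.0012 + 0.0080 + 0.0275 + 0.0036 + 0.0180 + 0.0008 + 0.0575 = 0.1244
Σp_1ᵢ² = 0.26² + 0.04² + 0.08² + 0.11² + 0.18² + 0.06² + 0.04² + 0.23² = 0.0676 + 0.0016 + 0.0064 + 0.0121 + 0.0324 + 0.0036 + 0.0016 + 0.0529 = 0.1782
Σp_2ᵢ² = 0.03² + 0.03² + 0.10² + 0.25² + 0.02² + 0.30² + 0.02² + 0.25² = 0.0009 + 0.0009 + 0.0100 + 0.0625 + 0.0004 + 0.0900 + 0.0004 + 0.0625 = 0.2276
O = 0.1244 / √(0.1782 × 0.2276) = 0.1244 / 0.201391 = 0.61770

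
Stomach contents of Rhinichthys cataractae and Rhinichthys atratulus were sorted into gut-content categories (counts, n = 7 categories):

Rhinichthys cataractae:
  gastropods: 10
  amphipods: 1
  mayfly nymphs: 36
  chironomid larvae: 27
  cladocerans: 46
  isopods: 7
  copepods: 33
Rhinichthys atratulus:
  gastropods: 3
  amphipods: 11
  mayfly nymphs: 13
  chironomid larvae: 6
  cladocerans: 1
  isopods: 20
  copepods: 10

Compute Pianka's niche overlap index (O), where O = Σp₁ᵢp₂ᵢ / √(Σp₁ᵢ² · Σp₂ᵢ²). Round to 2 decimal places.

0.56

Proportions for Rhinichthys cataractae (n=160): 10/160=0.0625, 1/160=0.0063, 36/160=0.2250, 27/160=0.1688, 46/160=0.2875, 7/160=0.0438, 33/160=0.2063
Proportions for Rhinichthys atratulus (n=64): 3/64=0.0469, 11/64=0.1719, 13/64=0.2031, 6/64=0.0938, 1/64=0.0156, 20/64=0.3125, 10/64=0.1563
Σ p₁ᵢp₂ᵢ = 0.002931 + 0.001083 + 0.045698 + 0.015833 + 0.004485 + 0.013688 + 0.032245 = 0.115963
Σp_1ᵢ² = 0.0625² + 0.0063² + 0.2250² + 0.1688² + 0.2875² + 0.0438² + 0.2063² = 0.003906 + 0.000040 + 0.050625 + 0.028493 + 0.082656 + 0.001918 + 0.042560 = 0.210198
Σp_2ᵢ² = 0.0469² + 0.1719² + 0.2031² + 0.0938² + 0.0156² + 0.3125² + 0.1563² = 0.002200 + 0.029550 + 0.041250 + 0.008798 + 0.000243 + 0.097656 + 0.024430 = 0.204127
O = 0.115963 / √(0.210198 × 0.204127) = 0.115963 / 0.2071403 = 0.5598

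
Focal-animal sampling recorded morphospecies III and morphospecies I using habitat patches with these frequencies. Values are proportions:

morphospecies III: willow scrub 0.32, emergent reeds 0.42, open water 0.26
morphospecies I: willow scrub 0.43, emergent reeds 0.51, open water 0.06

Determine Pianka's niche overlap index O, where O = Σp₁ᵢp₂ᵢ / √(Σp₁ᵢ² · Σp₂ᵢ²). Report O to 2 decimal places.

0.93

Σ p₁ᵢp₂ᵢ = 0.1376 + 0.2142 + 0.0156 = 0.3674
Σp_1ᵢ² = 0.32² + 0.42² + 0.26² = 0.1024 + 0.1764 + 0.0676 = 0.3464
Σp_2ᵢ² = 0.43² + 0.51² + 0.06² = 0.1849 + 0.2601 + 0.0036 = 0.4486
O = 0.3674 / √(0.3464 × 0.4486) = 0.3674 / 0.39420 = 0.9320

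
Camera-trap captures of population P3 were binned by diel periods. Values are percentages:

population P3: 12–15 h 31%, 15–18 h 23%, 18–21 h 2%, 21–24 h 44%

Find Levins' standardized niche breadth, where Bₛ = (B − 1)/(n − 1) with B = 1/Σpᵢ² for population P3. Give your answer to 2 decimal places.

0.64

Convert percentages to proportions (divide by 100).
Σpᵢ² = 0.31² + 0.23² + 0.02² + 0.44² = 0.0961 + 0.0529 + 0.0004 + 0.1936 = 0.3430
B = 1 / 0.3430 = 2.9155
Bₛ = (B − 1)/(n − 1) = (2.9155 − 1)/(4 − 1) = 1.9155/3 = 0.6385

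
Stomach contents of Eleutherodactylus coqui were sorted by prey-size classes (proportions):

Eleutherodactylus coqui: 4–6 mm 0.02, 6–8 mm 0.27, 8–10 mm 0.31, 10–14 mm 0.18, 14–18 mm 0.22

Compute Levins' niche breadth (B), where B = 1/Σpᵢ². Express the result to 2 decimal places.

Σpᵢ² = 0.02² + 0.27² + 0.31² + 0.18² + 0.22² = 0.0004 + 0.0729 + 0.0961 + 0.0324 + 0.0484 = 0.2502
B = 1 / 0.2502 = 3.9968

4.00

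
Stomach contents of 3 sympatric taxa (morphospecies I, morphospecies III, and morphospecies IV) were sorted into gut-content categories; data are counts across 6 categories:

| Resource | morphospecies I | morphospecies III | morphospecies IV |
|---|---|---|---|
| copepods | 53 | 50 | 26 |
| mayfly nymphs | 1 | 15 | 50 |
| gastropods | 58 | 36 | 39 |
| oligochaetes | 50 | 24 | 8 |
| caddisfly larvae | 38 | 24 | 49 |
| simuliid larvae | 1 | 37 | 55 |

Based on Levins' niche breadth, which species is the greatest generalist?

morphospecies III

Proportions for morphospecies I (n=201): 53/201=0.2637, 1/201=0.0050, 58/201=0.2886, 50/201=0.2488, 38/201=0.1891, 1/201=0.0050
Proportions for morphospecies III (n=186): 50/186=0.2688, 15/186=0.0806, 36/186=0.1935, 24/186=0.1290, 24/186=0.1290, 37/186=0.1989
Proportions for morphospecies IV (n=227): 26/227=0.1145, 50/227=0.2203, 39/227=0.1718, 8/227=0.0352, 49/227=0.2159, 55/227=0.2423
Σp_Iᵢ² = 0.2637² + 0.0050² + 0.2886² + 0.2488² + 0.1891² + 0.0050² = 0.069538 + 0.000025 + 0.083290 + 0.061901 + 0.035759 + 0.000025 = 0.250538
B_I = 1 / 0.250538 = 3.9914
Σp_IIIᵢ² = 0.2688² + 0.0806² + 0.1935² + 0.1290² + 0.1290² + 0.1989² = 0.072253 + 0.006496 + 0.037442 + 0.016641 + 0.016641 + 0.039561 = 0.189034
B_III = 1 / 0.189034 = 5.2901
Σp_IVᵢ² = 0.1145² + 0.2203² + 0.1718² + 0.0352² + 0.2159² + 0.2423² = 0.013110 + 0.048532 + 0.029515 + 0.001239 + 0.046613 + 0.058709 = 0.197718
B_IV = 1 / 0.197718 = 5.0577
Highest B → broadest niche (most generalist): morphospecies III (B = 5.29).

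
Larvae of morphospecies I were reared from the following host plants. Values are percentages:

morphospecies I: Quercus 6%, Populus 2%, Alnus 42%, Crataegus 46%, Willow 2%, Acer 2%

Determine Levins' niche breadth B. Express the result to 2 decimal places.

2.55

Convert percentages to proportions (divide by 100).
Σpᵢ² = 0.06² + 0.02² + 0.42² + 0.46² + 0.02² + 0.02² = 0.0036 + 0.0004 + 0.1764 + 0.2116 + 0.0004 + 0.0004 = 0.3928
B = 1 / 0.3928 = 2.5458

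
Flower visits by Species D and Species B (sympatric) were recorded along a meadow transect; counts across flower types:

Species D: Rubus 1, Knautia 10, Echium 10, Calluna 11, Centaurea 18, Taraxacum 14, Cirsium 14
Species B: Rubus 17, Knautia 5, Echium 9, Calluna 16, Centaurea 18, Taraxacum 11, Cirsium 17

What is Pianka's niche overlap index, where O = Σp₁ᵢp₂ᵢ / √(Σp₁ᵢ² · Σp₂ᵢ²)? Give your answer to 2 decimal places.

0.87

Proportions for Species D (n=78): 1/78=0.0128, 10/78=0.1282, 10/78=0.1282, 11/78=0.1410, 18/78=0.2308, 14/78=0.1795, 14/78=0.1795
Proportions for Species B (n=93): 17/93=0.1828, 5/93=0.0538, 9/93=0.0968, 16/93=0.1720, 18/93=0.1935, 11/93=0.1183, 17/93=0.1828
Σ p₁ᵢp₂ᵢ = 0.002340 + 0.006897 + 0.012410 + 0.024252 + 0.044660 + 0.021235 + 0.032813 = 0.144607
Σp_1ᵢ² = 0.0128² + 0.1282² + 0.1282² + 0.1410² + 0.2308² + 0.1795² + 0.1795² = 0.000164 + 0.016435 + 0.016435 + 0.019881 + 0.053269 + 0.032220 + 0.032220 = 0.170624
Σp_2ᵢ² = 0.1828² + 0.0538² + 0.0968² + 0.1720² + 0.1935² + 0.1183² + 0.1828² = 0.033416 + 0.002894 + 0.009370 + 0.029584 + 0.037442 + 0.013995 + 0.033416 = 0.160117
O = 0.144607 / √(0.170624 × 0.160117) = 0.144607 / 0.1652870 = 0.8749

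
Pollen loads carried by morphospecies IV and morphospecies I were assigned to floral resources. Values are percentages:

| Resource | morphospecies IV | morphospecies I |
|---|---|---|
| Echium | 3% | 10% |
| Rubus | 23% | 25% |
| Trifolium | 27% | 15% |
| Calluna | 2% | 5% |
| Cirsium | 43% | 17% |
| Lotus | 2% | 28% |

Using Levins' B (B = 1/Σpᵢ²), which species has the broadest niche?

Convert percentages to proportions (divide by 100).
Σp_IVᵢ² = 0.03² + 0.23² + 0.27² + 0.02² + 0.43² + 0.02² = 0.0009 + 0.0529 + 0.0729 + 0.0004 + 0.1849 + 0.0004 = 0.3124
B_IV = 1 / 0.3124 = 3.2010
Σp_Iᵢ² = 0.10² + 0.25² + 0.15² + 0.05² + 0.17² + 0.28² = 0.0100 + 0.0625 + 0.0225 + 0.0025 + 0.0289 + 0.0784 = 0.2048
B_I = 1 / 0.2048 = 4.8828
Highest B → broadest niche (most generalist): morphospecies I (B = 4.88).

morphospecies I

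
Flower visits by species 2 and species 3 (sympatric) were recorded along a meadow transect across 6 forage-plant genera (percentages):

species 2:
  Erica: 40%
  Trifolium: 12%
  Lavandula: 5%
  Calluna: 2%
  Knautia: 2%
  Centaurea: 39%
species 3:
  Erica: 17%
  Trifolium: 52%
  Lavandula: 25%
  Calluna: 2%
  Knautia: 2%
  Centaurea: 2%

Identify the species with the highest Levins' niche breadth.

Convert percentages to proportions (divide by 100).
Σp_2ᵢ² = 0.40² + 0.12² + 0.05² + 0.02² + 0.02² + 0.39² = 0.1600 + 0.0144 + 0.0025 + 0.0004 + 0.0004 + 0.1521 = 0.3298
B_2 = 1 / 0.3298 = 3.0321
Σp_3ᵢ² = 0.17² + 0.52² + 0.25² + 0.02² + 0.02² + 0.02² = 0.0289 + 0.2704 + 0.0625 + 0.0004 + 0.0004 + 0.0004 = 0.3630
B_3 = 1 / 0.3630 = 2.7548
Highest B → broadest niche (most generalist): species 2 (B = 3.03).

species 2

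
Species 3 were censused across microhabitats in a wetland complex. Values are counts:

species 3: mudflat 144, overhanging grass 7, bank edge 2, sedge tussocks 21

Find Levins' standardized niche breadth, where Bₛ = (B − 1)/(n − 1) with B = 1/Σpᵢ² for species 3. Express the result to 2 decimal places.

Proportions for species 3 (n=174): 144/174=0.8276, 7/174=0.0402, 2/174=0.0115, 21/174=0.1207
Σpᵢ² = 0.8276² + 0.0402² + 0.0115² + 0.1207² = 0.684922 + 0.001616 + 0.000132 + 0.014568 = 0.701238
B = 1 / 0.701238 = 1.4260
Bₛ = (B − 1)/(n − 1) = (1.4260 − 1)/(4 − 1) = 0.4260/3 = 0.1420

0.14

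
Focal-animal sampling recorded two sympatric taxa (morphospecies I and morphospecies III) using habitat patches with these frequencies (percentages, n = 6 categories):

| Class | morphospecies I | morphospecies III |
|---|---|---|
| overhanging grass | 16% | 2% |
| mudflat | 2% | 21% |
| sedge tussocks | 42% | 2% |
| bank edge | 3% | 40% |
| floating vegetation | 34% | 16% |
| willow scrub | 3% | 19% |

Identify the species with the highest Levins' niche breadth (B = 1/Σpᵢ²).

morphospecies III

Convert percentages to proportions (divide by 100).
Σp_Iᵢ² = 0.16² + 0.02² + 0.42² + 0.03² + 0.34² + 0.03² = 0.0256 + 0.0004 + 0.1764 + 0.0009 + 0.1156 + 0.0009 = 0.3198
B_I = 1 / 0.3198 = 3.1270
Σp_IIIᵢ² = 0.02² + 0.21² + 0.02² + 0.40² + 0.16² + 0.19² = 0.0004 + 0.0441 + 0.0004 + 0.1600 + 0.0256 + 0.0361 = 0.2666
B_III = 1 / 0.2666 = 3.7509
Highest B → broadest niche (most generalist): morphospecies III (B = 3.75).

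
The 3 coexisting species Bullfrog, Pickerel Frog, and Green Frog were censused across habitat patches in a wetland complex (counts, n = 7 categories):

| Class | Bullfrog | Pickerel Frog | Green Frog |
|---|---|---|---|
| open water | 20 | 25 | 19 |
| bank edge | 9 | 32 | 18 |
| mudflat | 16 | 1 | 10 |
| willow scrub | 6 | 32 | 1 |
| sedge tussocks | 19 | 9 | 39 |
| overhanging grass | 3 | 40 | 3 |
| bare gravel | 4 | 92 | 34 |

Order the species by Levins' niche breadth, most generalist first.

Proportions for Bullfrog (n=77): 20/77=0.2597, 9/77=0.1169, 16/77=0.2078, 6/77=0.0779, 19/77=0.2468, 3/77=0.0390, 4/77=0.0519
Proportions for Pickerel Frog (n=231): 25/231=0.1082, 32/231=0.1385, 1/231=0.0043, 32/231=0.1385, 9/231=0.0390, 40/231=0.1732, 92/231=0.3983
Proportions for Green Frog (n=124): 19/124=0.1532, 18/124=0.1452, 10/124=0.0806, 1/124=0.0081, 39/124=0.3145, 3/124=0.0242, 34/124=0.2742
Σp_Bullᵢ² = 0.2597² + 0.1169² + 0.2078² + 0.0779² + 0.2468² + 0.0390² + 0.0519² = 0.067444 + 0.013666 + 0.043181 + 0.006068 + 0.060910 + 0.001521 + 0.002694 = 0.195484
B_Bull = 1 / 0.195484 = 5.1155
Σp_Pickᵢ² = 0.1082² + 0.1385² + 0.0043² + 0.1385² + 0.0390² + 0.1732² + 0.3983² = 0.011707 + 0.019182 + 0.000018 + 0.019182 + 0.001521 + 0.029998 + 0.158643 = 0.240251
B_Pick = 1 / 0.240251 = 4.1623
Σp_Greeᵢ² = 0.1532² + 0.1452² + 0.0806² + 0.0081² + 0.3145² + 0.0242² + 0.2742² = 0.023470 + 0.021083 + 0.006496 + 0.000066 + 0.098910 + 0.000586 + 0.075186 = 0.225797
B_Gree = 1 / 0.225797 = 4.4288
Ranking by B (broadest → narrowest): Bullfrog (5.12) > Green Frog (4.43) > Pickerel Frog (4.16)

Bullfrog > Green Frog > Pickerel Frog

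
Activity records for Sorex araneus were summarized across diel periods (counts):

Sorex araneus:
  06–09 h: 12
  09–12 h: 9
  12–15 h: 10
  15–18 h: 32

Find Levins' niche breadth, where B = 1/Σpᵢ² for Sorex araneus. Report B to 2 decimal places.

Proportions for Sorex araneus (n=63): 12/63=0.1905, 9/63=0.1429, 10/63=0.1587, 32/63=0.5079
Σpᵢ² = 0.1905² + 0.1429² + 0.1587² + 0.5079² = 0.036290 + 0.020420 + 0.025186 + 0.257962 = 0.339858
B = 1 / 0.339858 = 2.9424

2.94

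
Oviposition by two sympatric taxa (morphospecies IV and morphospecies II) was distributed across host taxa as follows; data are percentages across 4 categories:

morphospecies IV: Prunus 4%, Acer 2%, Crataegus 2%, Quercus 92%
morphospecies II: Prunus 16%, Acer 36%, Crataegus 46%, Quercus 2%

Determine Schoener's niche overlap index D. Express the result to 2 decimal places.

Convert percentages to proportions (divide by 100).
Σ|p₁ᵢ − p₂ᵢ| = 0.12 + 0.34 + 0.44 + 0.90 = 1.80
D = 1 − ½ × 1.80 = 1 − 0.900 = 0.1000

0.10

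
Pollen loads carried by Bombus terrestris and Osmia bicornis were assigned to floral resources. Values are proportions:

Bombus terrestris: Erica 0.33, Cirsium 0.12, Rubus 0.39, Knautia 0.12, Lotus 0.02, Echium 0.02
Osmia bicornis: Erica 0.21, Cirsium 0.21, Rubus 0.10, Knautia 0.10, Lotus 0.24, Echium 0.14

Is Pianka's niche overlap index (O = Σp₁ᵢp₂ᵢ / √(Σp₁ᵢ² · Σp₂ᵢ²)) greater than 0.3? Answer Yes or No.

Σ p₁ᵢp₂ᵢ = 0.0693 + 0.0252 + 0.0390 + 0.0120 + 0.0048 + 0.0028 = 0.1531
Σp_1ᵢ² = 0.33² + 0.12² + 0.39² + 0.12² + 0.02² + 0.02² = 0.1089 + 0.0144 + 0.1521 + 0.0144 + 0.0004 + 0.0004 = 0.2906
Σp_2ᵢ² = 0.21² + 0.21² + 0.10² + 0.10² + 0.24² + 0.14² = 0.0441 + 0.0441 + 0.0100 + 0.0100 + 0.0576 + 0.0196 = 0.1854
O = 0.1531 / √(0.2906 × 0.1854) = 0.1531 / 0.23211 = 0.6596
O = 0.6596 > 0.3 → Yes.

Yes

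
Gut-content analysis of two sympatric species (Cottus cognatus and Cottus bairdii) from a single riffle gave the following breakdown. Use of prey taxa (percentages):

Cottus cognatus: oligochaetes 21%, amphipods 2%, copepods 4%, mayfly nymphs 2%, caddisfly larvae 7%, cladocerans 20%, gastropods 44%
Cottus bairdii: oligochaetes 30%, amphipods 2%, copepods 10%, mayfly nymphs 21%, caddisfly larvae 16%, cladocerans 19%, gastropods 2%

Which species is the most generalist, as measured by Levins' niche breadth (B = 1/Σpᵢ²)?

Convert percentages to proportions (divide by 100).
Σp_cognᵢ² = 0.21² + 0.02² + 0.04² + 0.02² + 0.07² + 0.20² + 0.44² = 0.0441 + 0.0004 + 0.0016 + 0.0004 + 0.0049 + 0.0400 + 0.1936 = 0.2850
B_cogn = 1 / 0.2850 = 3.5088
Σp_bairᵢ² = 0.30² + 0.02² + 0.10² + 0.21² + 0.16² + 0.19² + 0.02² = 0.0900 + 0.0004 + 0.0100 + 0.0441 + 0.0256 + 0.0361 + 0.0004 = 0.2066
B_bair = 1 / 0.2066 = 4.8403
Highest B → broadest niche (most generalist): Cottus bairdii (B = 4.84).

Cottus bairdii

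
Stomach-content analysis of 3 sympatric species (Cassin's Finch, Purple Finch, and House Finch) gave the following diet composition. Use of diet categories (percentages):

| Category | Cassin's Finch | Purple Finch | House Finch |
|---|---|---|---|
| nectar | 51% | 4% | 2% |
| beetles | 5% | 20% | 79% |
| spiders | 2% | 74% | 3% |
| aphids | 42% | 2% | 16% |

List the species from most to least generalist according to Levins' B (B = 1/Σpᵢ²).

Cassin's Finch > Purple Finch > House Finch

Convert percentages to proportions (divide by 100).
Σp_Cassᵢ² = 0.51² + 0.05² + 0.02² + 0.42² = 0.2601 + 0.0025 + 0.0004 + 0.1764 = 0.4394
B_Cass = 1 / 0.4394 = 2.2758
Σp_Purpᵢ² = 0.04² + 0.20² + 0.74² + 0.02² = 0.0016 + 0.0400 + 0.5476 + 0.0004 = 0.5896
B_Purp = 1 / 0.5896 = 1.6961
Σp_Housᵢ² = 0.02² + 0.79² + 0.03² + 0.16² = 0.0004 + 0.6241 + 0.0009 + 0.0256 = 0.6510
B_Hous = 1 / 0.6510 = 1.5361
Ranking by B (broadest → narrowest): Cassin's Finch (2.28) > Purple Finch (1.70) > House Finch (1.54)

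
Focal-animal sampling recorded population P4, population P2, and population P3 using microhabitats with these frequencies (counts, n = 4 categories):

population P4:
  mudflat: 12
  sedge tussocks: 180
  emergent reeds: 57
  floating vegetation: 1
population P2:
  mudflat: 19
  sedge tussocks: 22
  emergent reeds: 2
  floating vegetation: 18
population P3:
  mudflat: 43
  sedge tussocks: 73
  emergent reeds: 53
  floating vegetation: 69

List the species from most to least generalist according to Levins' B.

Proportions for population P4 (n=250): 12/250=0.0480, 180/250=0.7200, 57/250=0.2280, 1/250=0.0040
Proportions for population P2 (n=61): 19/61=0.3115, 22/61=0.3607, 2/61=0.0328, 18/61=0.2951
Proportions for population P3 (n=238): 43/238=0.1807, 73/238=0.3067, 53/238=0.2227, 69/238=0.2899
Σp_P4ᵢ² = 0.0480² + 0.7200² + 0.2280² + 0.0040² = 0.002304 + 0.518400 + 0.051984 + 0.000016 = 0.572704
B_P4 = 1 / 0.572704 = 1.7461
Σp_P2ᵢ² = 0.3115² + 0.3607² + 0.0328² + 0.2951² = 0.097032 + 0.130104 + 0.001076 + 0.087084 = 0.315296
B_P2 = 1 / 0.315296 = 3.1716
Σp_P3ᵢ² = 0.1807² + 0.3067² + 0.2227² + 0.2899² = 0.032652 + 0.094065 + 0.049595 + 0.084042 = 0.260354
B_P3 = 1 / 0.260354 = 3.8409
Ranking by B (broadest → narrowest): population P3 (3.84) > population P2 (3.17) > population P4 (1.75)

population P3 > population P2 > population P4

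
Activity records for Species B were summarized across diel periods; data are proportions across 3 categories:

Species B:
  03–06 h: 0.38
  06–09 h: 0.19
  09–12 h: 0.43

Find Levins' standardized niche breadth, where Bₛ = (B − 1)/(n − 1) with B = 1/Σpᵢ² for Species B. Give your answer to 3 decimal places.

0.868

Σpᵢ² = 0.38² + 0.19² + 0.43² = 0.1444 + 0.0361 + 0.1849 = 0.3654
B = 1 / 0.3654 = 2.73673
Bₛ = (B − 1)/(n − 1) = (2.73673 − 1)/(3 − 1) = 1.73673/2 = 0.86837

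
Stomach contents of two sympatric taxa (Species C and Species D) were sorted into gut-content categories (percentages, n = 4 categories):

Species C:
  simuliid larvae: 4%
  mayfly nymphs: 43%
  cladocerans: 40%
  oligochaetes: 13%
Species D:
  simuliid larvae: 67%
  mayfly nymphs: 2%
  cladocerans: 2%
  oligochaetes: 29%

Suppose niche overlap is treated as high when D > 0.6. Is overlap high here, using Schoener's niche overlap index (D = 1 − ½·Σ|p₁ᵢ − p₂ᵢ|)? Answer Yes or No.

No

Convert percentages to proportions (divide by 100).
Σ|p₁ᵢ − p₂ᵢ| = 0.63 + 0.41 + 0.38 + 0.16 = 1.58
D = 1 − ½ × 1.58 = 1 − 0.790 = 0.2100
D = 0.2100 < 0.6 → No.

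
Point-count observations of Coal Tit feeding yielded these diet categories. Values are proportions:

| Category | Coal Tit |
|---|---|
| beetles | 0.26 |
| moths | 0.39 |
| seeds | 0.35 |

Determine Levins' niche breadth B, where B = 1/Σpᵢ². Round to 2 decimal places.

Σpᵢ² = 0.26² + 0.39² + 0.35² = 0.0676 + 0.1521 + 0.1225 = 0.3422
B = 1 / 0.3422 = 2.9223

2.92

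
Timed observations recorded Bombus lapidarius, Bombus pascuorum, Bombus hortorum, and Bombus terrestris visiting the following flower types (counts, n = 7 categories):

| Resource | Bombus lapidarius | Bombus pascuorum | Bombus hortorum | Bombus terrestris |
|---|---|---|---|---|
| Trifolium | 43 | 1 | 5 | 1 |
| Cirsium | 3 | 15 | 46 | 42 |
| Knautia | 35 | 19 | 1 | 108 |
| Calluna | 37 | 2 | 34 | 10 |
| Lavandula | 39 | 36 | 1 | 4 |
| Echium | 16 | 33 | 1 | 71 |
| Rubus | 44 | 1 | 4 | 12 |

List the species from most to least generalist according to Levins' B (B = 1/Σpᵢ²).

Proportions for Bombus lapidarius (n=217): 43/217=0.1982, 3/217=0.0138, 35/217=0.1613, 37/217=0.1705, 39/217=0.1797, 16/217=0.0737, 44/217=0.2028
Proportions for Bombus pascuorum (n=107): 1/107=0.0093, 15/107=0.1402, 19/107=0.1776, 2/107=0.0187, 36/107=0.3364, 33/107=0.3084, 1/107=0.0093
Proportions for Bombus hortorum (n=92): 5/92=0.0543, 46/92=0.5000, 1/92=0.0109, 34/92=0.3696, 1/92=0.0109, 1/92=0.0109, 4/92=0.0435
Proportions for Bombus terrestris (n=248): 1/248=0.0040, 42/248=0.1694, 108/248=0.4355, 10/248=0.0403, 4/248=0.0161, 71/248=0.2863, 12/248=0.0484
Σp_lapiᵢ² = 0.1982² + 0.0138² + 0.1613² + 0.1705² + 0.1797² + 0.0737² + 0.2028² = 0.039283 + 0.000190 + 0.026018 + 0.029070 + 0.032292 + 0.005432 + 0.041128 = 0.173413
B_lapi = 1 / 0.173413 = 5.7666
Σp_pascᵢ² = 0.0093² + 0.1402² + 0.1776² + 0.0187² + 0.3364² + 0.3084² + 0.0093² = 0.000086 + 0.019656 + 0.031542 + 0.000350 + 0.113165 + 0.095111 + 0.000086 = 0.259996
B_pasc = 1 / 0.259996 = 3.8462
Σp_hortᵢ² = 0.0543² + 0.5000² + 0.0109² + 0.3696² + 0.0109² + 0.0109² + 0.0435² = 0.002948 + 0.250000 + 0.000119 + 0.136604 + 0.000119 + 0.000119 + 0.001892 = 0.391801
B_hort = 1 / 0.391801 = 2.5523
Σp_terrᵢ² = 0.0040² + 0.1694² + 0.4355² + 0.0403² + 0.0161² + 0.2863² + 0.0484² = 0.000016 + 0.028696 + 0.189660 + 0.001624 + 0.000259 + 0.081968 + 0.002343 = 0.304566
B_terr = 1 / 0.304566 = 3.2834
Ranking by B (broadest → narrowest): Bombus lapidarius (5.77) > Bombus pascuorum (3.85) > Bombus terrestris (3.28) > Bombus hortorum (2.55)

Bombus lapidarius > Bombus pascuorum > Bombus terrestris > Bombus hortorum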